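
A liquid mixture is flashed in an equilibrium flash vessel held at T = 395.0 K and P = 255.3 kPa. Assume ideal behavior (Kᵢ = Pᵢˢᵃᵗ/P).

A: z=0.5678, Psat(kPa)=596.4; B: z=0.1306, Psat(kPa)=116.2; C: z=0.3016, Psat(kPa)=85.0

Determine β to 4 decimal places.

β = 0.5737

Raoult's law: Kᵢ = Pᵢˢᵃᵗ/P = Pᵢˢᵃᵗ/255.3.
  K_A = 596.4/255.3 = 2.336075, K_B = 116.2/255.3 = 0.455151, K_C = 85.0/255.3 = 0.332942
Material balance + equilibrium reduce to Σ zᵢ(Kᵢ−1)/(1+β(Kᵢ−1)) = 0.
Check two-phase: ΣzᵢKᵢ = 1.4863 > 1 and Σzᵢ/Kᵢ = 1.4359 > 1, so g(0) = 0.4863 > 0 and g(1) = -0.4359 < 0.
Newton iteration, β⁰ = 0.41:
  β = 0.4100: g = 0.12159, g' = -0.7416 → β = 0.5739
  β = 0.5739: g = -0.00016, g' = -0.7591 → β = 0.5737
Converged at β = 0.5737.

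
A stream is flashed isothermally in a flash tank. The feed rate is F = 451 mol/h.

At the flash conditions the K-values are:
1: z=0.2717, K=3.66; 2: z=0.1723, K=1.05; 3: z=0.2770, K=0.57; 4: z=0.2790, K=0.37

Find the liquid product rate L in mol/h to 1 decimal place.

Rachford–Rice: g(ψ) = Σ zᵢ(Kᵢ−1)/(1+ψ(Kᵢ−1)) = 0.
Feasibility: ΣzᵢKᵢ = 1.4365, Σzᵢ/Kᵢ = 1.4783 — both > 1, two phases present.
Newton iteration, ψ⁰ = 0.5:
  ψ = 0.5000: g = -0.08975, g' = -0.6736 → ψ = 0.3668
  ψ = 0.3668: g = 0.00428, g' = -0.7524 → ψ = 0.3725
Converged at ψ = 0.3725.
Then V = ψ·F = 0.3725·451 = 168.0 mol/h and L = F − V = 283.0 mol/h.

L = 283.0 mol/h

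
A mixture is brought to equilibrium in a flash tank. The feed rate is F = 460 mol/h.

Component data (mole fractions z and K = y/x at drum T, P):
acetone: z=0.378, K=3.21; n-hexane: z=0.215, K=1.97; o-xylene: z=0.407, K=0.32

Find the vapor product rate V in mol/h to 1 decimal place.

V = 287.2 mol/h

Material balance + equilibrium reduce to Σ zᵢ(Kᵢ−1)/(1+V/F(Kᵢ−1)) = 0.
g(0) = ΣzᵢKᵢ − 1 = 0.767 and g(1) = 1 − Σzᵢ/Kᵢ = -0.499, so a root lies in (0, 1).
Iterate (Newton) starting at V/F = 0.4:
  V/F = 0.400: g = 0.2135, g' = -0.980 → V/F = 0.618
  V/F = 0.618: g = 0.0063, g' = -0.969 → V/F = 0.624
Converged at V/F = 0.624.
Then V = V/F·F = 0.6243·460 = 287.2 mol/h and L = F − V = 172.8 mol/h.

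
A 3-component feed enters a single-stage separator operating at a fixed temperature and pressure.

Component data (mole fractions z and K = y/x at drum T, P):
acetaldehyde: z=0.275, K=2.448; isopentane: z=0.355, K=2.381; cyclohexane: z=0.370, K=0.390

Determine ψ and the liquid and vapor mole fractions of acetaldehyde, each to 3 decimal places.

Iterate (Newton) starting at ψ = 0.36:
  ψ = 0.360: g = 0.3000, g' = -0.777 → ψ = 0.746
  ψ = 0.746: g = 0.0187, g' = -0.761 → ψ = 0.771
  ψ = 0.771: g = -0.0002, g' = -0.778 → ψ = 0.770
Converged at ψ = 0.770.
Compositions from xᵢ = zᵢ/(1+ψ(Kᵢ−1)), yᵢ = Kᵢxᵢ:
  acetaldehyde: x = 0.130, y = 0.318
  isopentane: x = 0.172, y = 0.410
  cyclohexane: x = 0.698, y = 0.272

ψ = 0.770, x_acetaldehyde = 0.130, y_acetaldehyde = 0.318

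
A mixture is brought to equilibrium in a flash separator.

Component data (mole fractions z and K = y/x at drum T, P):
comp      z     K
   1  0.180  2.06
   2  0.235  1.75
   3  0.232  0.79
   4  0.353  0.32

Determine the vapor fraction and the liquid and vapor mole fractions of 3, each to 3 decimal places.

Newton–Raphson from ψ = 0.5:
  ψ = 0.500: g = -0.1652, g' = -0.544 → ψ = 0.196
  ψ = 0.196: g = -0.0162, g' = -0.468 → ψ = 0.162
Converged at ψ = 0.162.
Compositions from xᵢ = zᵢ/(1+ψ(Kᵢ−1)), yᵢ = Kᵢxᵢ:
  1: x = 0.154, y = 0.317
  2: x = 0.210, y = 0.367
  3: x = 0.240, y = 0.190
  4: x = 0.397, y = 0.127

ψ = 0.162, x_3 = 0.240, y_3 = 0.190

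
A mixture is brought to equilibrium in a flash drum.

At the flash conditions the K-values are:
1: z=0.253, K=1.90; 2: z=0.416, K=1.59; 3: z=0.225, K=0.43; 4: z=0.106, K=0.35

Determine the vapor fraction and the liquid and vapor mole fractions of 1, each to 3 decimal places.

Newton iteration, ψ⁰ = 0.5:
  ψ = 0.500: g = 0.0651, g' = -0.425 → ψ = 0.653
  ψ = 0.653: g = -0.0035, g' = -0.478 → ψ = 0.646
Converged at ψ = 0.646.
Compositions from xᵢ = zᵢ/(1+ψ(Kᵢ−1)), yᵢ = Kᵢxᵢ:
  1: x = 0.160, y = 0.304
  2: x = 0.301, y = 0.479
  3: x = 0.356, y = 0.153
  4: x = 0.183, y = 0.064

ψ = 0.646, x_1 = 0.160, y_1 = 0.304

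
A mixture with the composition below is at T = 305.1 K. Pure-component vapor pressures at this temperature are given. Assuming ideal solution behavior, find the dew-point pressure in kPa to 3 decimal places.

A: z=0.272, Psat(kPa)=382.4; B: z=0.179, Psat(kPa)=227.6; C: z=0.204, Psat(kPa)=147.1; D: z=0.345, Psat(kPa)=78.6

Pdew = 137.478 kPa

At the dew point ψ → 1, so Σzᵢ/Kᵢ = 1 with Kᵢ = Pᵢˢᵃᵗ/P ⇒ 1/P = Σzᵢ/Pᵢˢᵃᵗ.
1/P = 0.272/382.4 + 0.179/227.6 + 0.204/147.1 + 0.345/78.6 = 0.007274 ⇒ P = 137.478 kPa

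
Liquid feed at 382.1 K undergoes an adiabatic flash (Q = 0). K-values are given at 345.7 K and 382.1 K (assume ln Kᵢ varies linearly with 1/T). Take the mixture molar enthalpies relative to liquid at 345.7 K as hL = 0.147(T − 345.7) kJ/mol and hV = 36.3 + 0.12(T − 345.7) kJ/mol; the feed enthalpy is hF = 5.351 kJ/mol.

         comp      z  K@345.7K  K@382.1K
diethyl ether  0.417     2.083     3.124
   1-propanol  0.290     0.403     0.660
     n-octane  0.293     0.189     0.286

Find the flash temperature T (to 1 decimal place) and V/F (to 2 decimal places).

Adiabatic flash: solve Rachford–Rice at each trial T, then check hF = ψ·hV(T) + (1−ψ)·hL(T).
  T = 345.7 K: K = (2.083, 0.403, 0.189), RR gives ψ = 0.053, H_out = 1.925 kJ/mol
  T = 382.1 K: K = (3.124, 0.660, 0.286), RR gives ψ = 0.483, H_out = 22.405 kJ/mol
  T = 363.9 K: K = (2.577, 0.522, 0.235), RR gives ψ = 0.293, H_out = 13.154 kJ/mol
  T = 354.8 K: K = (2.323, 0.460, 0.211), RR gives ψ = 0.184, H_out = 7.955 kJ/mol
  T = 350.2 K: K = (2.200, 0.431, 0.200), RR gives ψ = 0.121, H_out = 5.043 kJ/mol
  T = 352.5 K: K = (2.261, 0.445, 0.206), RR gives ψ = 0.153, H_out = 6.529 kJ/mol
Linear interpolation between T = 350.2 (H_out = 5.043) and T = 352.5 (H_out = 6.529) on hF = 5.351 gives T ≈ 350.7 K, at which ψ = 0.13.

T = 350.7 K, V/F = 0.13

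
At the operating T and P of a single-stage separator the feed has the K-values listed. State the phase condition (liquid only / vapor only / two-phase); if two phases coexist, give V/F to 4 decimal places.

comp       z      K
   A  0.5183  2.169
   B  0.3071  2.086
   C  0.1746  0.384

vapor only

ΣzᵢKᵢ = 1.8318; Σzᵢ/Kᵢ = 0.8409.
Since Σzᵢ/Kᵢ < 1 the mixture is above its dew point — single vapor phase.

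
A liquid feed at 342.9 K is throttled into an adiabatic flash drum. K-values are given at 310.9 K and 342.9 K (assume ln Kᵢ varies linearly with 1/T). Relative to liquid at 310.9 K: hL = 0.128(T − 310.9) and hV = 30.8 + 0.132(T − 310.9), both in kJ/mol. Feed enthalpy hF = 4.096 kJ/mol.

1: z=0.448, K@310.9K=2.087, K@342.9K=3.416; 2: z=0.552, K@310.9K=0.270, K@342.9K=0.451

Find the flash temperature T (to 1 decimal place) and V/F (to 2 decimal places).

T = 312.0 K, V/F = 0.13

Adiabatic flash: solve Rachford–Rice at each trial T, then check hF = ψ·hV(T) + (1−ψ)·hL(T).
  T = 310.9 K: K = (2.087, 0.270), RR gives ψ = 0.106, H_out = 3.261 kJ/mol
  T = 342.9 K: K = (3.416, 0.451), RR gives ψ = 0.588, H_out = 22.268 kJ/mol
  T = 326.9 K: K = (2.702, 0.353), RR gives ψ = 0.369, H_out = 13.424 kJ/mol
  T = 318.9 K: K = (2.383, 0.310), RR gives ψ = 0.250, H_out = 8.731 kJ/mol
  T = 314.9 K: K = (2.232, 0.290), RR gives ψ = 0.182, H_out = 6.134 kJ/mol
  T = 312.9 K: K = (2.159, 0.280), RR gives ψ = 0.146, H_out = 4.739 kJ/mol
Linear interpolation between T = 310.9 (H_out = 3.261) and T = 312.9 (H_out = 4.739) on hF = 4.096 gives T ≈ 312.0 K, at which ψ = 0.13.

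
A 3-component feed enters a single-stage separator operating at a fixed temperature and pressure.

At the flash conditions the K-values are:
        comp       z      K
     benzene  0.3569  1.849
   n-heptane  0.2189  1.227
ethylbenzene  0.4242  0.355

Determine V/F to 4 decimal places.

V/F = 0.1824

Newton–Raphson from V/F = 0.61:
  V/F = 0.6100: g = -0.20782, g' = -0.6000 → V/F = 0.2637
  V/F = 0.2637: g = -0.03520, g' = -0.4380 → V/F = 0.1833
  V/F = 0.1833: g = -0.00038, g' = -0.4300 → V/F = 0.1824
Converged at V/F = 0.1824.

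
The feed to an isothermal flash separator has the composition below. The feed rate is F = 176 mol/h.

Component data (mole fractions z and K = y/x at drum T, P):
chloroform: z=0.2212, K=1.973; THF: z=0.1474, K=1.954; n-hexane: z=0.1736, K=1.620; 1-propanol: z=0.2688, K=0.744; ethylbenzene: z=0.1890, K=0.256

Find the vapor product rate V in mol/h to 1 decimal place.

V = 94.9 mol/h

Material balance + equilibrium reduce to Σ zᵢ(Kᵢ−1)/(1+β(Kᵢ−1)) = 0.
Check two-phase: ΣzᵢKᵢ = 1.2541 > 1 and Σzᵢ/Kᵢ = 1.3943 > 1, so g(0) = 0.2541 > 0 and g(1) = -0.3943 < 0.
Newton iteration, β⁰ = 0.5:
  β = 0.5000: g = 0.01933, g' = -0.4836 → β = 0.5400
  β = 0.5400: g = -0.00035, g' = -0.5019 → β = 0.5393
Converged at β = 0.5393.
Then V = β·F = 0.5393·176 = 94.9 mol/h and L = F − V = 81.1 mol/h.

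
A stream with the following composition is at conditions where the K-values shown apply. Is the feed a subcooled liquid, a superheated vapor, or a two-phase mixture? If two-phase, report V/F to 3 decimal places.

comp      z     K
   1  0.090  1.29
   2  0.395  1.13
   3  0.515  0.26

ΣzᵢKᵢ = 0.696; Σzᵢ/Kᵢ = 2.400.
Since ΣzᵢKᵢ < 1 the mixture is below its bubble point — single liquid phase.

subcooled liquid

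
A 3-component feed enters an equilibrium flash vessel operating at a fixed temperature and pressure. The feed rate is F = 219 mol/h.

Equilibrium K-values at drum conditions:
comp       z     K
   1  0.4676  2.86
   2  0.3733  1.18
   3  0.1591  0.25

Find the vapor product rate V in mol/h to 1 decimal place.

Material balance + equilibrium reduce to Σ zᵢ(Kᵢ−1)/(1+V/F(Kᵢ−1)) = 0.
g(0) = ΣzᵢKᵢ − 1 = 0.8176 and g(1) = 1 − Σzᵢ/Kᵢ = -0.1163, so a root lies in (0, 1).
Newton iteration, V/F⁰ = 0.5:
  V/F = 0.5000: g = 0.32137, g' = -0.6736 → V/F = 0.9771
  V/F = 0.9771: g = -0.08078, g' = -1.4663 → V/F = 0.9220
  V/F = 0.9220: g = -0.00882, g' = -1.1688 → V/F = 0.9145
  V/F = 0.9145: g = -0.00012, g' = -1.1375 → V/F = 0.9144
Converged at V/F = 0.9144.
Then V = V/F·F = 0.9144·219 = 200.2 mol/h and L = F − V = 18.8 mol/h.

V = 200.2 mol/h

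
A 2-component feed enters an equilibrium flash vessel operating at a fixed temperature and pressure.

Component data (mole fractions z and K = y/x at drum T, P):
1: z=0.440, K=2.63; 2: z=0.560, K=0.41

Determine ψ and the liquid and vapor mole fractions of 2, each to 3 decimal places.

Rachford–Rice: g(ψ) = Σ zᵢ(Kᵢ−1)/(1+ψ(Kᵢ−1)) = 0.
g(0) = ΣzᵢKᵢ − 1 = 0.387 and g(1) = 1 − Σzᵢ/Kᵢ = -0.533, so a root lies in (0, 1).
Binary case is linear: z₁(K₁−1)(1+ψ(K₂−1)) + z₂(K₂−1)(1+ψ(K₁−1)) = 0
⇒ ψ = [z₁(K₁−1)+z₂(K₂−1)] / [−(K₁−1)(K₂−1)] = 0.3868/0.9617 = 0.402
Compositions from xᵢ = zᵢ/(1+ψ(Kᵢ−1)), yᵢ = Kᵢxᵢ:
  1: x = 0.266, y = 0.699
  2: x = 0.734, y = 0.301

ψ = 0.402, x_2 = 0.734, y_2 = 0.301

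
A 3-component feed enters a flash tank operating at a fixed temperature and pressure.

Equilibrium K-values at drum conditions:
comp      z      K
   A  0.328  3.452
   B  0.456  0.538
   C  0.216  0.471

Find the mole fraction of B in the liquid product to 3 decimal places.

Rachford–Rice: g(ψ) = Σ zᵢ(Kᵢ−1)/(1+ψ(Kᵢ−1)) = 0.
g(0) = ΣzᵢKᵢ − 1 = 0.479 and g(1) = 1 − Σzᵢ/Kᵢ = -0.401, so a root lies in (0, 1).
Newton–Raphson from ψ = 0.52:
  ψ = 0.520: g = -0.0814, g' = -0.665 → ψ = 0.398
  ψ = 0.398: g = 0.0045, g' = -0.749 → ψ = 0.404
Converged at ψ = 0.404.
Compositions from xᵢ = zᵢ/(1+ψ(Kᵢ−1)), yᵢ = Kᵢxᵢ:
  A: x = 0.165, y = 0.569
  B: x = 0.561, y = 0.302
  C: x = 0.275, y = 0.129

x_B = 0.561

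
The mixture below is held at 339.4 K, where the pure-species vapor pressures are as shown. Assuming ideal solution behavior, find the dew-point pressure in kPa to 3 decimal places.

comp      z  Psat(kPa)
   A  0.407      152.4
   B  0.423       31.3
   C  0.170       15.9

Pdew = 37.207 kPa

At the dew point ψ → 1, so Σzᵢ/Kᵢ = 1 with Kᵢ = Pᵢˢᵃᵗ/P ⇒ 1/P = Σzᵢ/Pᵢˢᵃᵗ.
1/P = 0.407/152.4 + 0.423/31.3 + 0.170/15.9 = 0.026877 ⇒ P = 37.207 kPa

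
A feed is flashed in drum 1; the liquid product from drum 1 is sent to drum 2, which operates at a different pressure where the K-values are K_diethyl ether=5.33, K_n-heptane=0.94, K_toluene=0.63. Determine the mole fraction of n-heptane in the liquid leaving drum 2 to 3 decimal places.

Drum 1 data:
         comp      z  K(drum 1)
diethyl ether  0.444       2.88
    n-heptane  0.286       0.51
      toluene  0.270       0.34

x_n-heptane (drum 2) = 0.391

Drum 1:
Newton iteration, ψ₁⁰ = 0.5:
  ψ₁ = 0.500: g = -0.0213, g' = -0.799 → ψ₁ = 0.473
Converged at ψ₁ = 0.473.
Drum-1 compositions:
  diethyl ether: x = 0.235, y = 0.677
  n-heptane: x = 0.372, y = 0.190
  toluene: x = 0.393, y = 0.134
Drum-2 feed = drum-1 liquid: z₂ = (0.2349, 0.3724, 0.3927).
Drum 2:
Let ψ₂ = V/F and solve Σ zᵢ(Kᵢ−1)/(1+ψ₂(Kᵢ−1)) = 0.
Feasibility: ΣzᵢKᵢ = 1.850, Σzᵢ/Kᵢ = 1.064 — both > 1, two phases present.
Newton iteration, ψ₂⁰ = 0.5:
  ψ₂ = 0.500: g = 0.1201, g' = -0.522 → ψ₂ = 0.730
  ψ₂ = 0.730: g = 0.0220, g' = -0.357 → ψ₂ = 0.792
  ψ₂ = 0.792: g = 0.0007, g' = -0.334 → ψ₂ = 0.794
Converged at ψ₂ = 0.794.
  diethyl ether: x = 0.053, y = 0.282
  n-heptane: x = 0.391, y = 0.368
  toluene: x = 0.556, y = 0.350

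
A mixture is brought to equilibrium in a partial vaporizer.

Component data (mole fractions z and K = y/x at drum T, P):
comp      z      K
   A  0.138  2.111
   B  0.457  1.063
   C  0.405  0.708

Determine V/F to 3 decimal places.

Rachford–Rice: g(V/F) = Σ zᵢ(Kᵢ−1)/(1+V/F(Kᵢ−1)) = 0.
Feasibility: ΣzᵢKᵢ = 1.064, Σzᵢ/Kᵢ = 1.067 — both > 1, two phases present.
Newton iteration, V/F⁰ = 0.43:
  V/F = 0.430: g = -0.0035, g' = -0.125 → V/F = 0.402
  V/F = 0.402: g = 0.0000, g' = -0.127 → V/F = 0.403
Converged at V/F = 0.403.

V/F = 0.403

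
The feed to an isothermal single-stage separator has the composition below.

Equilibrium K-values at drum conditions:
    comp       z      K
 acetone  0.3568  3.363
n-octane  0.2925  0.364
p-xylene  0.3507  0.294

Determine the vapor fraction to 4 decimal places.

ψ = 0.2568

Rachford–Rice: g(ψ) = Σ zᵢ(Kᵢ−1)/(1+ψ(Kᵢ−1)) = 0.
Check two-phase: ΣzᵢKᵢ = 1.4095 > 1 and Σzᵢ/Kᵢ = 2.1025 > 1, so g(0) = 0.4095 > 0 and g(1) = -1.1025 < 0.
Iterate (Newton) starting at ψ = 0.61:
  ψ = 0.6100: g = -0.39349, g' = -1.1894 → ψ = 0.2792
  ψ = 0.2792: g = -0.02655, g' = -1.1694 → ψ = 0.2565
  ψ = 0.2565: g = 0.00036, g' = -1.2020 → ψ = 0.2568
Converged at ψ = 0.2568.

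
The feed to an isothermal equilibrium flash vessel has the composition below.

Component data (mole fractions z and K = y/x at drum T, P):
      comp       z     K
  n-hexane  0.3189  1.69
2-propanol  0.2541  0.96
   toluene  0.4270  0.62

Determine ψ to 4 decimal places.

Material balance + equilibrium reduce to Σ zᵢ(Kᵢ−1)/(1+ψ(Kᵢ−1)) = 0.
Check two-phase: ΣzᵢKᵢ = 1.0476 > 1 and Σzᵢ/Kᵢ = 1.1421 > 1, so g(0) = 0.0476 > 0 and g(1) = -0.1421 < 0.
Iterate (Newton) starting at ψ = 0.5:
  ψ = 0.5000: g = -0.04709, g' = -0.1783 → ψ = 0.2359
  ψ = 0.2359: g = 0.00074, g' = -0.1871 → ψ = 0.2399
Converged at ψ = 0.2399.

ψ = 0.2399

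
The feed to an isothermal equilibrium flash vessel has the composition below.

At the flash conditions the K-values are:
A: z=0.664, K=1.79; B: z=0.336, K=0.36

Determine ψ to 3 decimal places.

ψ = 0.612

Newton iteration, ψ⁰ = 0.5:
  ψ = 0.500: g = 0.0598, g' = -0.511 → ψ = 0.617
  ψ = 0.617: g = -0.0028, g' = -0.563 → ψ = 0.612
Converged at ψ = 0.612.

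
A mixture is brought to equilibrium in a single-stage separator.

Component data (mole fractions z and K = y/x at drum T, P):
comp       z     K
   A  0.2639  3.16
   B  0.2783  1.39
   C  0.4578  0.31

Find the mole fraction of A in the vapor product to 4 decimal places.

y_A = 0.4723

Let ψ = V/F and solve Σ zᵢ(Kᵢ−1)/(1+ψ(Kᵢ−1)) = 0.
Check two-phase: ΣzᵢKᵢ = 1.3627 > 1 and Σzᵢ/Kᵢ = 1.7605 > 1, so g(0) = 0.3627 > 0 and g(1) = -0.7605 < 0.
Newton iteration, ψ⁰ = 0.5:
  ψ = 0.5000: g = -0.11739, g' = -0.8223 → ψ = 0.3572
  ψ = 0.3572: g = -0.00220, g' = -0.8088 → ψ = 0.3545
Converged at ψ = 0.3545.
Compositions from xᵢ = zᵢ/(1+ψ(Kᵢ−1)), yᵢ = Kᵢxᵢ:
  A: x = 0.1495, y = 0.4723
  B: x = 0.2445, y = 0.3398
  C: x = 0.6061, y = 0.1879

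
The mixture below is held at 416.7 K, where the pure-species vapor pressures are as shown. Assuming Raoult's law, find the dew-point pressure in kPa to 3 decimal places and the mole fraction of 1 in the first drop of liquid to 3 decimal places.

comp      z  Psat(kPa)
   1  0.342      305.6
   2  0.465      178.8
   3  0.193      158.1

At the dew point ψ → 1, so Σzᵢ/Kᵢ = 1 with Kᵢ = Pᵢˢᵃᵗ/P ⇒ 1/P = Σzᵢ/Pᵢˢᵃᵗ.
1/P = 0.342/305.6 + 0.465/178.8 + 0.193/158.1 = 0.004941 ⇒ P = 202.408 kPa
xᵢ = zᵢP/Pᵢˢᵃᵗ ⇒ x_1 = 0.342·202.408/305.6 = 0.227

Pdew = 202.408 kPa, x_1 = 0.227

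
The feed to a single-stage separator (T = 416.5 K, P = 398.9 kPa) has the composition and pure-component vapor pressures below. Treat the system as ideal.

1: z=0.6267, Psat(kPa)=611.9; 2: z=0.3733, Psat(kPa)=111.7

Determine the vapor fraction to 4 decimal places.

ψ = 0.1713

Raoult's law: Kᵢ = Pᵢˢᵃᵗ/P = Pᵢˢᵃᵗ/398.9.
  K_1 = 611.9/398.9 = 1.533968, K_2 = 111.7/398.9 = 0.280020
Let ψ = V/F and solve Σ zᵢ(Kᵢ−1)/(1+ψ(Kᵢ−1)) = 0.
Feasibility: ΣzᵢKᵢ = 1.0659, Σzᵢ/Kᵢ = 1.7417 — both > 1, two phases present.
Binary case is linear: z₁(K₁−1)(1+ψ(K₂−1)) + z₂(K₂−1)(1+ψ(K₁−1)) = 0
⇒ ψ = [z₁(K₁−1)+z₂(K₂−1)] / [−(K₁−1)(K₂−1)] = 0.06587/0.38445 = 0.1713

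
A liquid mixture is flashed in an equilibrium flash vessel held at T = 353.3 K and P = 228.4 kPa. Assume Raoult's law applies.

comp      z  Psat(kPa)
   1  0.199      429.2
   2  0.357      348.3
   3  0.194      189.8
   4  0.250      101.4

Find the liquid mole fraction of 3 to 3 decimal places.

Raoult's law: Kᵢ = Pᵢˢᵃᵗ/P = Pᵢˢᵃᵗ/228.4.
  K_1 = 429.2/228.4 = 1.87916, K_2 = 348.3/228.4 = 1.52496, K_3 = 189.8/228.4 = 0.83100, K_4 = 101.4/228.4 = 0.44396
Material balance + equilibrium reduce to Σ zᵢ(Kᵢ−1)/(1+V/F(Kᵢ−1)) = 0.
Check two-phase: ΣzᵢKᵢ = 1.191 > 1 and Σzᵢ/Kᵢ = 1.137 > 1, so g(0) = 0.191 > 0 and g(1) = -0.137 < 0.
Newton–Raphson from V/F = 0.52:
  V/F = 0.520: g = 0.0358, g' = -0.293 → V/F = 0.642
  V/F = 0.642: g = -0.0010, g' = -0.312 → V/F = 0.639
Converged at V/F = 0.639.
Compositions from xᵢ = zᵢ/(1+V/F(Kᵢ−1)), yᵢ = Kᵢxᵢ:
  1: x = 0.127, y = 0.239
  2: x = 0.267, y = 0.408
  3: x = 0.217, y = 0.181
  4: x = 0.388, y = 0.172

x_3 = 0.217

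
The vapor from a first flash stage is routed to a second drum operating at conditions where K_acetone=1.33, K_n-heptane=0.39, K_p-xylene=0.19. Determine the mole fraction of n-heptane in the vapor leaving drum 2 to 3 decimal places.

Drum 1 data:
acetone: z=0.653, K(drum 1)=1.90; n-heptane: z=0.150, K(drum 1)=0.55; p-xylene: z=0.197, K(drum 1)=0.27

Drum 1:
Iterate (Newton) starting at ψ₁ = 0.5:
  ψ₁ = 0.500: g = 0.0917, g' = -0.562 → ψ₁ = 0.663
  ψ₁ = 0.663: g = -0.0069, g' = -0.664 → ψ₁ = 0.653
Converged at ψ₁ = 0.653.
Drum-1 compositions:
  acetone: x = 0.411, y = 0.782
  n-heptane: x = 0.212, y = 0.117
  p-xylene: x = 0.376, y = 0.102
Drum-2 feed = drum-1 vapor: z₂ = (0.7816, 0.1168, 0.1016).
Drum 2:
Newton iteration, ψ₂⁰ = 0.5:
  ψ₂ = 0.500: g = -0.0194, g' = -0.341 → ψ₂ = 0.443
  ψ₂ = 0.443: g = -0.0010, g' = -0.309 → ψ₂ = 0.440
Converged at ψ₂ = 0.440.
  acetone: x = 0.683, y = 0.908
  n-heptane: x = 0.160, y = 0.062
  p-xylene: x = 0.158, y = 0.030

y_n-heptane (drum 2) = 0.062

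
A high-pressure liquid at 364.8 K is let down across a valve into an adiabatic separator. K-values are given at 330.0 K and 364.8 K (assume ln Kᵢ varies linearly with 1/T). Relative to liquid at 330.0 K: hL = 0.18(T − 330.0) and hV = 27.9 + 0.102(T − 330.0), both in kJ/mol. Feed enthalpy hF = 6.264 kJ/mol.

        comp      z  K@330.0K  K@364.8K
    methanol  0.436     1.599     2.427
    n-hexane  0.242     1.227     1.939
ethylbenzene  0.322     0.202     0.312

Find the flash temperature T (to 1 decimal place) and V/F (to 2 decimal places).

Adiabatic flash: solve Rachford–Rice at each trial T, then check hF = ψ·hV(T) + (1−ψ)·hL(T).
  T = 330.0 K: K = (1.599, 1.227, 0.202), RR gives ψ = 0.152, H_out = 4.244 kJ/mol
  T = 364.8 K: K = (2.427, 1.939, 0.312), RR gives ψ = 0.724, H_out = 24.495 kJ/mol
  T = 347.4 K: K = (1.991, 1.560, 0.254), RR gives ψ = 0.516, H_out = 16.838 kJ/mol
  T = 338.7 K: K = (1.789, 1.388, 0.227), RR gives ψ = 0.370, H_out = 11.630 kJ/mol
  T = 334.4 K: K = (1.694, 1.307, 0.214), RR gives ψ = 0.275, H_out = 8.363 kJ/mol
  T = 332.2 K: K = (1.646, 1.267, 0.208), RR gives ψ = 0.217, H_out = 6.423 kJ/mol
Linear interpolation between T = 330.0 (H_out = 4.244) and T = 332.2 (H_out = 6.423) on hF = 6.264 gives T ≈ 332.0 K, at which ψ = 0.21.

T = 332.0 K, V/F = 0.21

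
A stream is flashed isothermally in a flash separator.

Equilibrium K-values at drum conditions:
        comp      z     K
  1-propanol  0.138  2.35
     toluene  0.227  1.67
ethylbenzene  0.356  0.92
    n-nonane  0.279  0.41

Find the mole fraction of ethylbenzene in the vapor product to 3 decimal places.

y_ethylbenzene = 0.338

Rachford–Rice: g(V/F) = Σ zᵢ(Kᵢ−1)/(1+V/F(Kᵢ−1)) = 0.
g(0) = ΣzᵢKᵢ − 1 = 0.145 and g(1) = 1 − Σzᵢ/Kᵢ = -0.262, so a root lies in (0, 1).
Iterate (Newton) starting at V/F = 0.5:
  V/F = 0.500: g = -0.0380, g' = -0.345 → V/F = 0.390
  V/F = 0.390: g = -0.0005, g' = -0.338 → V/F = 0.388
Converged at V/F = 0.388.
Compositions from xᵢ = zᵢ/(1+V/F(Kᵢ−1)), yᵢ = Kᵢxᵢ:
  1-propanol: x = 0.091, y = 0.213
  toluene: x = 0.180, y = 0.301
  ethylbenzene: x = 0.367, y = 0.338
  n-nonane: x = 0.362, y = 0.148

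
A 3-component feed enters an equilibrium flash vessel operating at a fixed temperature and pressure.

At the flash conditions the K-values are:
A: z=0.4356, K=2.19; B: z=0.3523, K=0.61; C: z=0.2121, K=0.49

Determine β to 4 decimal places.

Material balance + equilibrium reduce to Σ zᵢ(Kᵢ−1)/(1+β(Kᵢ−1)) = 0.
Feasibility: ΣzᵢKᵢ = 1.2728, Σzᵢ/Kᵢ = 1.2093 — both > 1, two phases present.
Newton iteration, β⁰ = 0.5:
  β = 0.5000: g = 0.00912, g' = -0.4246 → β = 0.5215
  β = 0.5215: g = 0.00003, g' = -0.4217 → β = 0.5216
Converged at β = 0.5216.

β = 0.5216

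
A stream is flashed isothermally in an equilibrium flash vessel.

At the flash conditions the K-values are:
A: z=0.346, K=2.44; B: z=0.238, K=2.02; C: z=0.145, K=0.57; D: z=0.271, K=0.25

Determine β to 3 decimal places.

β = 0.557

Material balance + equilibrium reduce to Σ zᵢ(Kᵢ−1)/(1+β(Kᵢ−1)) = 0.
Check two-phase: ΣzᵢKᵢ = 1.475 > 1 and Σzᵢ/Kᵢ = 1.598 > 1, so g(0) = 0.475 > 0 and g(1) = -0.598 < 0.
Newton–Raphson from β = 0.5:
  β = 0.500: g = 0.0458, g' = -0.785 → β = 0.558
  β = 0.558: g = -0.0009, g' = -0.819 → β = 0.557
Converged at β = 0.557.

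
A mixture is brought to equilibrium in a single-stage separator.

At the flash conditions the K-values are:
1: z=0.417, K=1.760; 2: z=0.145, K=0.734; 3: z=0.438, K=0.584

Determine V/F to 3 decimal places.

V/F = 0.330

Material balance + equilibrium reduce to Σ zᵢ(Kᵢ−1)/(1+V/F(Kᵢ−1)) = 0.
Check two-phase: ΣzᵢKᵢ = 1.096 > 1 and Σzᵢ/Kᵢ = 1.184 > 1, so g(0) = 0.096 > 0 and g(1) = -0.184 < 0.
Newton iteration, V/F⁰ = 0.5:
  V/F = 0.500: g = -0.0449, g' = -0.261 → V/F = 0.328
  V/F = 0.328: g = 0.0004, g' = -0.268 → V/F = 0.330
Converged at V/F = 0.330.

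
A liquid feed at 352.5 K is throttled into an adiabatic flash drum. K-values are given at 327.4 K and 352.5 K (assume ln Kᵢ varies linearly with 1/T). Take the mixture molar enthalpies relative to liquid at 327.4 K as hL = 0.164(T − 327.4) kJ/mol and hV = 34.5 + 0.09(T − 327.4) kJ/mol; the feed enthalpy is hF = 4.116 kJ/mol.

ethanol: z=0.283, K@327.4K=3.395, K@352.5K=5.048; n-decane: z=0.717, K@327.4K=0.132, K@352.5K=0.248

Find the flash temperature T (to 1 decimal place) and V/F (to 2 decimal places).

Adiabatic flash: solve Rachford–Rice at each trial T, then check hF = ψ·hV(T) + (1−ψ)·hL(T).
  T = 327.4 K: K = (3.395, 0.132), RR gives ψ = 0.027, H_out = 0.920 kJ/mol
  T = 352.5 K: K = (5.048, 0.248), RR gives ψ = 0.199, H_out = 10.619 kJ/mol
  T = 339.9 K: K = (4.167, 0.183), RR gives ψ = 0.120, H_out = 6.076 kJ/mol
  T = 333.6 K: K = (3.765, 0.156), RR gives ψ = 0.076, H_out = 3.600 kJ/mol
  T = 336.8 K: K = (3.966, 0.169), RR gives ψ = 0.099, H_out = 4.882 kJ/mol
  T = 335.2 K: K = (3.865, 0.162), RR gives ψ = 0.088, H_out = 4.248 kJ/mol
Linear interpolation between T = 333.6 (H_out = 3.600) and T = 335.2 (H_out = 4.248) on hF = 4.116 gives T ≈ 334.9 K, at which ψ = 0.09.

T = 334.9 K, V/F = 0.09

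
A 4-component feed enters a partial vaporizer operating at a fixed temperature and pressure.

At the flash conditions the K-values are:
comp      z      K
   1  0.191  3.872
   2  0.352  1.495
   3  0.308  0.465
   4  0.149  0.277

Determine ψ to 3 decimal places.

Let ψ = V/F and solve Σ zᵢ(Kᵢ−1)/(1+ψ(Kᵢ−1)) = 0.
Check two-phase: ΣzᵢKᵢ = 1.450 > 1 and Σzᵢ/Kᵢ = 1.485 > 1, so g(0) = 0.450 > 0 and g(1) = -0.485 < 0.
Newton–Raphson from ψ = 0.5:
  ψ = 0.500: g = -0.0288, g' = -0.676 → ψ = 0.457
Converged at ψ = 0.457.

ψ = 0.457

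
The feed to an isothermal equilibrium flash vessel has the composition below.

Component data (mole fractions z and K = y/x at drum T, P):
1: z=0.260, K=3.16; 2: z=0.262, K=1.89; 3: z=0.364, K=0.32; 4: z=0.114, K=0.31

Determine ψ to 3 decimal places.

ψ = 0.428

Rachford–Rice: g(ψ) = Σ zᵢ(Kᵢ−1)/(1+ψ(Kᵢ−1)) = 0.
Check two-phase: ΣzᵢKᵢ = 1.469 > 1 and Σzᵢ/Kᵢ = 1.726 > 1, so g(0) = 0.469 > 0 and g(1) = -0.726 < 0.
Newton iteration, ψ⁰ = 0.41:
  ψ = 0.410: g = 0.0158, g' = -0.882 → ψ = 0.428
Converged at ψ = 0.428.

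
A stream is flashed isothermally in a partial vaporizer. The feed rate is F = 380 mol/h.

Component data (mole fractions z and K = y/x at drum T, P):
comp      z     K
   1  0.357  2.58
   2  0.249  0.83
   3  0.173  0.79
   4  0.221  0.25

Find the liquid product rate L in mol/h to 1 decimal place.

L = 213.1 mol/h

Rachford–Rice: g(V/F) = Σ zᵢ(Kᵢ−1)/(1+V/F(Kᵢ−1)) = 0.
Feasibility: ΣzᵢKᵢ = 1.320, Σzᵢ/Kᵢ = 1.541 — both > 1, two phases present.
Iterate (Newton) starting at V/F = 0.36:
  V/F = 0.360: g = 0.0481, g' = -0.612 → V/F = 0.439
Converged at V/F = 0.439.
Then V = V/F·F = 0.4393·380 = 166.9 mol/h and L = F − V = 213.1 mol/h.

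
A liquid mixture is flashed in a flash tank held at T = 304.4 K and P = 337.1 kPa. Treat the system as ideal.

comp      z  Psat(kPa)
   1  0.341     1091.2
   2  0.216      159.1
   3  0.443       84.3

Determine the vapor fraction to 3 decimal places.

Raoult's law: Kᵢ = Pᵢˢᵃᵗ/P = Pᵢˢᵃᵗ/337.1.
  K_1 = 1091.2/337.1 = 3.23702, K_2 = 159.1/337.1 = 0.47197, K_3 = 84.3/337.1 = 0.25007
Rachford–Rice: g(ψ) = Σ zᵢ(Kᵢ−1)/(1+ψ(Kᵢ−1)) = 0.
Feasibility: ΣzᵢKᵢ = 1.317, Σzᵢ/Kᵢ = 2.334 — both > 1, two phases present.
Iterate (Newton) starting at ψ = 0.5:
  ψ = 0.500: g = -0.3264, g' = -1.129 → ψ = 0.211
  ψ = 0.211: g = -0.0047, g' = -1.216 → ψ = 0.207
Converged at ψ = 0.207.

ψ = 0.207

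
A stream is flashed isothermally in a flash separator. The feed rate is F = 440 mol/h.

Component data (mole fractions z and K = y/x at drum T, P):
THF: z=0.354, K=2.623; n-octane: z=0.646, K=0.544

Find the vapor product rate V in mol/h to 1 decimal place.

V = 166.4 mol/h

Let β = V/F and solve Σ zᵢ(Kᵢ−1)/(1+β(Kᵢ−1)) = 0.
Feasibility: ΣzᵢKᵢ = 1.280, Σzᵢ/Kᵢ = 1.322 — both > 1, two phases present.
Binary case is linear: z₁(K₁−1)(1+β(K₂−1)) + z₂(K₂−1)(1+β(K₁−1)) = 0
⇒ β = [z₁(K₁−1)+z₂(K₂−1)] / [−(K₁−1)(K₂−1)] = 0.2800/0.7401 = 0.378
Then V = β·F = 0.3783·440 = 166.4 mol/h and L = F − V = 273.6 mol/h.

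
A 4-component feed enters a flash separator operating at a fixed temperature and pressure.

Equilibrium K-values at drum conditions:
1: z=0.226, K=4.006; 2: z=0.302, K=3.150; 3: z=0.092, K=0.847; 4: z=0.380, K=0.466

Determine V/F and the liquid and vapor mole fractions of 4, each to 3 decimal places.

Material balance + equilibrium reduce to Σ zᵢ(Kᵢ−1)/(1+V/F(Kᵢ−1)) = 0.
Feasibility: ΣzᵢKᵢ = 2.112, Σzᵢ/Kᵢ = 1.076 — both > 1, two phases present.
Newton iteration, V/F⁰ = 0.5:
  V/F = 0.500: g = 0.2923, g' = -0.854 → V/F = 0.842
  V/F = 0.842: g = 0.0385, g' = -0.701 → V/F = 0.897
Converged at V/F = 0.897.
Compositions from xᵢ = zᵢ/(1+V/F(Kᵢ−1)), yᵢ = Kᵢxᵢ:
  1: x = 0.061, y = 0.245
  2: x = 0.103, y = 0.325
  3: x = 0.107, y = 0.090
  4: x = 0.729, y = 0.340

V/F = 0.897, x_4 = 0.729, y_4 = 0.340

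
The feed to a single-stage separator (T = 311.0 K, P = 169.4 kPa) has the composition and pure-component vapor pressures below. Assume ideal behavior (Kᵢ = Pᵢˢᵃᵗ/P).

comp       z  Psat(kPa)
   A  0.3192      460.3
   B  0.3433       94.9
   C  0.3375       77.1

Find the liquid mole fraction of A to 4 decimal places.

Raoult's law: Kᵢ = Pᵢˢᵃᵗ/P = Pᵢˢᵃᵗ/169.4.
  K_A = 460.3/169.4 = 2.717237, K_B = 94.9/169.4 = 0.560213, K_C = 77.1/169.4 = 0.455136
Let ψ = V/F and solve Σ zᵢ(Kᵢ−1)/(1+ψ(Kᵢ−1)) = 0.
Check two-phase: ΣzᵢKᵢ = 1.2133 > 1 and Σzᵢ/Kᵢ = 1.4718 > 1, so g(0) = 0.2133 > 0 and g(1) = -0.4718 < 0.
Newton–Raphson from ψ = 0.5:
  ψ = 0.5000: g = -0.15137, g' = -0.5709 → ψ = 0.2349
  ψ = 0.2349: g = 0.01137, g' = -0.6923 → ψ = 0.2513
  ψ = 0.2513: g = 0.00012, g' = -0.6778 → ψ = 0.2514
Converged at ψ = 0.2514.
Compositions from xᵢ = zᵢ/(1+ψ(Kᵢ−1)), yᵢ = Kᵢxᵢ:
  A: x = 0.2229, y = 0.6058
  B: x = 0.3860, y = 0.2162
  C: x = 0.3911, y = 0.1780

x_A = 0.2229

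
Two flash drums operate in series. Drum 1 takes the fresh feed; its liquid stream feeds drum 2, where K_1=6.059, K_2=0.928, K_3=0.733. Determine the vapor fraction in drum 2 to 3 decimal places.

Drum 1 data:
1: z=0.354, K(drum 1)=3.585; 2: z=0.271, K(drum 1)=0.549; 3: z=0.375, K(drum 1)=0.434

V/F (drum 2) = 0.692

Drum 1:
Iterate (Newton) starting at ψ₁ = 0.5:
  ψ₁ = 0.500: g = -0.0547, g' = -0.776 → ψ₁ = 0.430
  ψ₁ = 0.430: g = 0.0016, g' = -0.826 → ψ₁ = 0.431
Converged at ψ₁ = 0.431.
Drum-1 compositions:
  1: x = 0.167, y = 0.600
  2: x = 0.336, y = 0.185
  3: x = 0.496, y = 0.215
Drum-2 feed = drum-1 liquid: z₂ = (0.1673, 0.3365, 0.4962).
Drum 2:
Material balance + equilibrium reduce to Σ zᵢ(Kᵢ−1)/(1+ψ₂(Kᵢ−1)) = 0.
Feasibility: ΣzᵢKᵢ = 1.690, Σzᵢ/Kᵢ = 1.067 — both > 1, two phases present.
Iterate (Newton) starting at ψ₂ = 0.69:
  ψ₂ = 0.690: g = 0.0006, g' = -0.267 → ψ₂ = 0.692
Converged at ψ₂ = 0.692.
  1: x = 0.037, y = 0.225
  2: x = 0.354, y = 0.329
  3: x = 0.609, y = 0.446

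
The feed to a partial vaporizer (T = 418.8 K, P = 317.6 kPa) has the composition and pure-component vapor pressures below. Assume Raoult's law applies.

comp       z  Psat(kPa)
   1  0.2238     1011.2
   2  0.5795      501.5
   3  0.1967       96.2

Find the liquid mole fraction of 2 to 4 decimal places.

Raoult's law: Kᵢ = Pᵢˢᵃᵗ/P = Pᵢˢᵃᵗ/317.6.
  K_1 = 1011.2/317.6 = 3.183879, K_2 = 501.5/317.6 = 1.579030, K_3 = 96.2/317.6 = 0.302897
Material balance + equilibrium reduce to Σ zᵢ(Kᵢ−1)/(1+ψ(Kᵢ−1)) = 0.
g(0) = ΣzᵢKᵢ − 1 = 0.6872 and g(1) = 1 − Σzᵢ/Kᵢ = -0.0867, so a root lies in (0, 1).
Newton–Raphson from ψ = 0.62:
  ψ = 0.6200: g = 0.21304, g' = -0.5943 → ψ = 0.9785
  ψ = 0.9785: g = -0.06131, g' = -1.1334 → ψ = 0.9244
  ψ = 0.9244: g = -0.00511, g' = -0.9554 → ψ = 0.9190
Converged at ψ = 0.9190.
Compositions from xᵢ = zᵢ/(1+ψ(Kᵢ−1)), yᵢ = Kᵢxᵢ:
  1: x = 0.0744, y = 0.2370
  2: x = 0.3782, y = 0.5972
  3: x = 0.5473, y = 0.1658

x_2 = 0.3782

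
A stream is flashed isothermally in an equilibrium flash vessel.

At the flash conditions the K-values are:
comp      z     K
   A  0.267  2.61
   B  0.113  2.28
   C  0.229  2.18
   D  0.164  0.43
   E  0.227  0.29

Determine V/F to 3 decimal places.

V/F = 0.643

Newton iteration, V/F⁰ = 0.55:
  V/F = 0.550: g = 0.0761, g' = -0.797 → V/F = 0.646
  V/F = 0.646: g = -0.0021, g' = -0.848 → V/F = 0.643
Converged at V/F = 0.643.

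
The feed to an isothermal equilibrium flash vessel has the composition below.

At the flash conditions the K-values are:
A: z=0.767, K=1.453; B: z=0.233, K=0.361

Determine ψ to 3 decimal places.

ψ = 0.686

Material balance + equilibrium reduce to Σ zᵢ(Kᵢ−1)/(1+ψ(Kᵢ−1)) = 0.
Check two-phase: ΣzᵢKᵢ = 1.199 > 1 and Σzᵢ/Kᵢ = 1.173 > 1, so g(0) = 0.199 > 0 and g(1) = -0.173 < 0.
Binary case is linear: z₁(K₁−1)(1+ψ(K₂−1)) + z₂(K₂−1)(1+ψ(K₁−1)) = 0
⇒ ψ = [z₁(K₁−1)+z₂(K₂−1)] / [−(K₁−1)(K₂−1)] = 0.1986/0.2895 = 0.686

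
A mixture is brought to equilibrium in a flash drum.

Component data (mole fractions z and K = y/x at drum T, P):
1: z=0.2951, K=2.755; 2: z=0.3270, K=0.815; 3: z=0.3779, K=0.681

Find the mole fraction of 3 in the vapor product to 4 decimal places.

Material balance + equilibrium reduce to Σ zᵢ(Kᵢ−1)/(1+ψ(Kᵢ−1)) = 0.
g(0) = ΣzᵢKᵢ − 1 = 0.3369 and g(1) = 1 − Σzᵢ/Kᵢ = -0.0633, so a root lies in (0, 1).
Iterate (Newton) starting at ψ = 0.5:
  ψ = 0.5000: g = 0.06576, g' = -0.3259 → ψ = 0.7018
  ψ = 0.7018: g = 0.00723, g' = -0.2611 → ψ = 0.7295
  ψ = 0.7295: g = 0.00008, g' = -0.2551 → ψ = 0.7298
Converged at ψ = 0.7298.
Compositions from xᵢ = zᵢ/(1+ψ(Kᵢ−1)), yᵢ = Kᵢxᵢ:
  1: x = 0.1294, y = 0.3565
  2: x = 0.3780, y = 0.3081
  3: x = 0.4926, y = 0.3354

y_3 = 0.3354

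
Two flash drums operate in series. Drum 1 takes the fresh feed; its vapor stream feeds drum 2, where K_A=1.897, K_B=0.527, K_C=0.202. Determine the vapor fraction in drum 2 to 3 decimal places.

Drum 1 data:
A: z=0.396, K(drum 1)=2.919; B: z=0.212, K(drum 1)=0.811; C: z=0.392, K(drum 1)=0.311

V/F (drum 2) = 0.585

Drum 1:
Iterate (Newton) starting at ψ₁ = 0.65:
  ψ₁ = 0.650: g = -0.1967, g' = -0.909 → ψ₁ = 0.434
  ψ₁ = 0.434: g = -0.0140, g' = -0.822 → ψ₁ = 0.417
Converged at ψ₁ = 0.417.
Drum-1 compositions:
  A: x = 0.220, y = 0.642
  B: x = 0.230, y = 0.187
  C: x = 0.550, y = 0.171
Drum-2 feed = drum-1 vapor: z₂ = (0.6424, 0.1866, 0.1710).
Drum 2:
Newton–Raphson from ψ₂ = 0.52:
  ψ₂ = 0.520: g = 0.0426, g' = -0.632 → ψ₂ = 0.587
  ψ₂ = 0.587: g = -0.0018, g' = -0.688 → ψ₂ = 0.585
Converged at ψ₂ = 0.585.
  A: x = 0.421, y = 0.799
  B: x = 0.258, y = 0.136
  C: x = 0.321, y = 0.065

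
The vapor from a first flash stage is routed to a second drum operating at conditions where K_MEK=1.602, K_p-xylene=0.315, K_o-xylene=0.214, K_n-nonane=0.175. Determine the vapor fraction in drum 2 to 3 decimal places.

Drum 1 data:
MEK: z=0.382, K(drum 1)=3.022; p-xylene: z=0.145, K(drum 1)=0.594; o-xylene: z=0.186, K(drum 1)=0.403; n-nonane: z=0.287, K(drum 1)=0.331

V/F (drum 2) = 0.358

Drum 1:
Iterate (Newton) starting at ψ₁ = 0.58:
  ψ₁ = 0.580: g = -0.2051, g' = -0.870 → ψ₁ = 0.344
  ψ₁ = 0.344: g = -0.0022, g' = -0.897 → ψ₁ = 0.342
Converged at ψ₁ = 0.342.
Drum-1 compositions:
  MEK: x = 0.226, y = 0.683
  p-xylene: x = 0.168, y = 0.100
  o-xylene: x = 0.234, y = 0.094
  n-nonane: x = 0.372, y = 0.123
Drum-2 feed = drum-1 vapor: z₂ = (0.6827, 0.1000, 0.0942, 0.1232).
Drum 2:
Let ψ₂ = V/F and solve Σ zᵢ(Kᵢ−1)/(1+ψ₂(Kᵢ−1)) = 0.
Check two-phase: ΣzᵢKᵢ = 1.167 > 1 and Σzᵢ/Kᵢ = 1.887 > 1, so g(0) = 0.167 > 0 and g(1) = -0.887 < 0.
Iterate (Newton) starting at ψ₂ = 0.5:
  ψ₂ = 0.500: g = -0.0832, g' = -0.655 → ψ₂ = 0.373
  ψ₂ = 0.373: g = -0.0079, g' = -0.541 → ψ₂ = 0.358
Converged at ψ₂ = 0.358.
  MEK: x = 0.562, y = 0.900
  p-xylene: x = 0.133, y = 0.042
  o-xylene: x = 0.131, y = 0.028
  n-nonane: x = 0.175, y = 0.031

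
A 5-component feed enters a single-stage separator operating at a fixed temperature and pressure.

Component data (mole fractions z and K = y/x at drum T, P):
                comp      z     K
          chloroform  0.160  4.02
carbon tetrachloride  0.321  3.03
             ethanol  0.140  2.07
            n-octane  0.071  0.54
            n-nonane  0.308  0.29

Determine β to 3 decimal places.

β = 0.725

Material balance + equilibrium reduce to Σ zᵢ(Kᵢ−1)/(1+β(Kᵢ−1)) = 0.
Check two-phase: ΣzᵢKᵢ = 2.033 > 1 and Σzᵢ/Kᵢ = 1.407 > 1, so g(0) = 1.033 > 0 and g(1) = -0.407 < 0.
Iterate (Newton) starting at β = 0.55:
  β = 0.550: g = 0.1813, g' = -1.010 → β = 0.730
  β = 0.730: g = -0.0052, g' = -1.110 → β = 0.725
Converged at β = 0.725.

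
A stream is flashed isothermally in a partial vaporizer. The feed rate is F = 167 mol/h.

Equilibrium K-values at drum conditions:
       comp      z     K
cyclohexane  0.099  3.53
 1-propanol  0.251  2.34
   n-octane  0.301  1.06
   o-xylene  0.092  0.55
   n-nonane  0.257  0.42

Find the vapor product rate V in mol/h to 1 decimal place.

V = 106.5 mol/h

Rachford–Rice: g(ψ) = Σ zᵢ(Kᵢ−1)/(1+ψ(Kᵢ−1)) = 0.
Feasibility: ΣzᵢKᵢ = 1.414, Σzᵢ/Kᵢ = 1.198 — both > 1, two phases present.
Newton–Raphson from ψ = 0.5:
  ψ = 0.500: g = 0.0662, g' = -0.489 → ψ = 0.635
  ψ = 0.635: g = 0.0011, g' = -0.479 → ψ = 0.638
Converged at ψ = 0.638.
Then V = ψ·F = 0.6377·167 = 106.5 mol/h and L = F − V = 60.5 mol/h.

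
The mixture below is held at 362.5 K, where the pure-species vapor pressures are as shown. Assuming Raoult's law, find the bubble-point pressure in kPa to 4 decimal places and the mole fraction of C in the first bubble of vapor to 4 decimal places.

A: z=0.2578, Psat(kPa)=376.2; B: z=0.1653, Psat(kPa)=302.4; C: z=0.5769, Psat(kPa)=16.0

At the bubble point ψ → 0, so ΣzᵢKᵢ = 1 with Kᵢ = Pᵢˢᵃᵗ/P ⇒ P = ΣzᵢPᵢˢᵃᵗ.
P = 0.2578·376.2 + 0.1653·302.4 + 0.5769·16.0 = 156.2015 kPa
yᵢ = zᵢPᵢˢᵃᵗ/P ⇒ y_C = 0.5769·16.0/156.2015 = 0.0591

Pbub = 156.2015 kPa, y_C = 0.0591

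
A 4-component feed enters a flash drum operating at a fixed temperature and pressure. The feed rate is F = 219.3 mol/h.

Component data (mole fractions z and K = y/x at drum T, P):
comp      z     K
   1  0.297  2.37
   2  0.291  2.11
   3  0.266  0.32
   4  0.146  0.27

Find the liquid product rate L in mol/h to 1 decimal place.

L = 107.7 mol/h

Rachford–Rice: g(ψ) = Σ zᵢ(Kᵢ−1)/(1+ψ(Kᵢ−1)) = 0.
Feasibility: ΣzᵢKᵢ = 1.442, Σzᵢ/Kᵢ = 1.635 — both > 1, two phases present.
Iterate (Newton) starting at ψ = 0.5:
  ψ = 0.500: g = 0.0073, g' = -0.820 → ψ = 0.509
Converged at ψ = 0.509.
Then V = ψ·F = 0.5089·219.3 = 111.6 mol/h and L = F − V = 107.7 mol/h.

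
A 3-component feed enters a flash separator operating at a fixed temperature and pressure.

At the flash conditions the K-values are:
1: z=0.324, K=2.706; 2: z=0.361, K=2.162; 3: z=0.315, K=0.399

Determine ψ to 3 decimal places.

Material balance + equilibrium reduce to Σ zᵢ(Kᵢ−1)/(1+ψ(Kᵢ−1)) = 0.
g(0) = ΣzᵢKᵢ − 1 = 0.783 and g(1) = 1 − Σzᵢ/Kᵢ = -0.076, so a root lies in (0, 1).
Newton–Raphson from ψ = 0.64:
  ψ = 0.640: g = 0.1972, g' = -0.676 → ψ = 0.932
  ψ = 0.932: g = -0.0152, g' = -0.840 → ψ = 0.913
Converged at ψ = 0.913.

ψ = 0.913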